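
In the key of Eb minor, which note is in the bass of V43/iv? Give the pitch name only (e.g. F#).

The applied chord V43/iv is rooted on Eb: Eb-G-Bb-Db.
The figure 43 means second inversion — the fifth is in the bass.

Bb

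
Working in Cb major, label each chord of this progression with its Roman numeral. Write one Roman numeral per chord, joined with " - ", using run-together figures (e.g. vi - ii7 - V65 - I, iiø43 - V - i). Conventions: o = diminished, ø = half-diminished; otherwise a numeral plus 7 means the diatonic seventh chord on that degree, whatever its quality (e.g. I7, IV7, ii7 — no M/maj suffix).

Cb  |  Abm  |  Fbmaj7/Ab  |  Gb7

I - vi - IV65 - V7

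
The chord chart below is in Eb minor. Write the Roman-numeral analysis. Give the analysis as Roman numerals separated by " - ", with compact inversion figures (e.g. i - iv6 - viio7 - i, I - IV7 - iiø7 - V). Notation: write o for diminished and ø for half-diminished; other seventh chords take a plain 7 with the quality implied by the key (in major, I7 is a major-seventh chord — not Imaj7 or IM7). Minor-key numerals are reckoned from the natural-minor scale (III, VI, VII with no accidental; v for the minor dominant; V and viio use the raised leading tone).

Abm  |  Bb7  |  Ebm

Abm: root Ab is the subdominant; minor triad there is iv.
Bb7: root Bb is the dominant; dominant seventh chord there is V7.
Ebm: root Eb is the tonic; minor triad there is i.

iv - V7 - i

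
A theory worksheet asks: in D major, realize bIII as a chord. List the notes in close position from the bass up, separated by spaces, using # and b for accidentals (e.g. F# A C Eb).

bIII is a major triad on the lowered third degree, borrowed from the parallel minor. In D major that root is F.
So the chord is F-A-C.

F A C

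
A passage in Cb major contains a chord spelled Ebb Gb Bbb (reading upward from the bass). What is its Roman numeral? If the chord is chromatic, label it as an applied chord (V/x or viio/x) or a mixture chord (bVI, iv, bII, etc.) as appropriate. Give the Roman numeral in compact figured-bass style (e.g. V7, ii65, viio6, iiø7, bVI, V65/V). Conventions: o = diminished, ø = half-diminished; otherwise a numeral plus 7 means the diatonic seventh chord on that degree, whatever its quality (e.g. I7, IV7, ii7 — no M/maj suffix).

The pitches Ebb-Gb-Bbb form a major triad rooted on Ebb.
Ebb is the lowered third degree of Cb major (diatonic 3 would be Eb). This is a major triad on the lowered third degree, borrowed from the parallel minor.

bIII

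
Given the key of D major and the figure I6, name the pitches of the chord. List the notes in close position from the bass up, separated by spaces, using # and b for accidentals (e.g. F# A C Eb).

F# A D

The numeral's case and figure indicate a major triad. In D major its root, the tonic, is D.
That chord is spelled D-F#-A.
The figured bass 6 indicates first inversion, placing the third (F#) in the bass: F#-A-D.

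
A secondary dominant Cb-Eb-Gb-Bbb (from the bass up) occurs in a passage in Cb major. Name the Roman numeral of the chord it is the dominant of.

IV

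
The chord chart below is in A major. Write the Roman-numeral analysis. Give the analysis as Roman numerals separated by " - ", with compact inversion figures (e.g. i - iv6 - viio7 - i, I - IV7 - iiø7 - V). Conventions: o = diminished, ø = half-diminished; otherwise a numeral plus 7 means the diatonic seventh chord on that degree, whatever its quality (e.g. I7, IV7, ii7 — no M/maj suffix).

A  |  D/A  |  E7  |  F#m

A has root A, degree 1 in A major, so I.
D/A has root D, degree 4 in A major, so IV64.
E7: dominant seventh chord on E = scale degree 5 → V7.
F#m has root F#, degree 6 in A major, so vi.

I - IV64 - V7 - vi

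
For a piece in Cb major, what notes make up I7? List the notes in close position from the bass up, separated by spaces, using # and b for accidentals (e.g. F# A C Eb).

Cb Eb Gb Bb

The numeral's case and figure indicate a major seventh chord. In Cb major its root, the first degree, is Cb.
That chord is spelled Cb-Eb-Gb-Bb.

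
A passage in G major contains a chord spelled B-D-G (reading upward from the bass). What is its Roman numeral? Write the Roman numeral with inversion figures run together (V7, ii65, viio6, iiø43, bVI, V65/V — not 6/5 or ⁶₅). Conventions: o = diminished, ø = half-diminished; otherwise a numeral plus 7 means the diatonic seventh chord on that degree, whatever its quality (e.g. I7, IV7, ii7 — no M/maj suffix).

Stacked in thirds the chord is G-B-D: a major triad on G.
In G major, G is the tonic; the diatonic major triad there is I.
With B in the bass the chord is in first inversion, so the figured bass is 6.

I6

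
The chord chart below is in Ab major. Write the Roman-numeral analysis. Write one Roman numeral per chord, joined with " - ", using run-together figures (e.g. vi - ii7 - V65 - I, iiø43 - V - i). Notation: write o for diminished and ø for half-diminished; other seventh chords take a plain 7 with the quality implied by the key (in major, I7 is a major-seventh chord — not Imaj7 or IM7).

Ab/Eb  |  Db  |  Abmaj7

I64 - IV - I7

Ab/Eb has root Ab, degree 1 in Ab major, so I64.
Db has root Db, degree 4 in Ab major, so IV.
Abmaj7: major seventh chord on Ab = scale degree 1 → I7.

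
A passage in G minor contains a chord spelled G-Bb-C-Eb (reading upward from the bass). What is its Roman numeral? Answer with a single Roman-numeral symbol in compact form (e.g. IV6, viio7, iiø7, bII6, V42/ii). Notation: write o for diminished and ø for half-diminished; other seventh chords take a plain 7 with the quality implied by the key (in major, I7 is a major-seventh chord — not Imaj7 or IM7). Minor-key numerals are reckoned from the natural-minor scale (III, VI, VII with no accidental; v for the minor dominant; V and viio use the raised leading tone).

Stacked in thirds the chord is C-Eb-G-Bb: a minor seventh chord on C.
C is scale degree 4 in G minor, and a minor seventh chord on that degree is written iv7.
With G in the bass the chord is in second inversion, so the figured bass is 43.

iv43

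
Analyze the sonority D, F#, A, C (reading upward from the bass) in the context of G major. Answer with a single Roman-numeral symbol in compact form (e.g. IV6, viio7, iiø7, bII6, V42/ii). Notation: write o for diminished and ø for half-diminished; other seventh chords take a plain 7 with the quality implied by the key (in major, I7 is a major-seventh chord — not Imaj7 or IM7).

The pitches D-F#-A-C form a dominant seventh chord rooted on D.
In G major, D is the dominant; the diatonic dominant seventh chord there is V7.

V7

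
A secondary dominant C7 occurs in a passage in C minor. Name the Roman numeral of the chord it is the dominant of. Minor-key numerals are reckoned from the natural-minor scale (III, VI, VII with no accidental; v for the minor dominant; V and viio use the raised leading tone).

iv

The chord is a dominant seventh chord on C.
A dominant resolves down a perfect fifth: C → F. In C minor, F is scale degree 4, i.e. iv.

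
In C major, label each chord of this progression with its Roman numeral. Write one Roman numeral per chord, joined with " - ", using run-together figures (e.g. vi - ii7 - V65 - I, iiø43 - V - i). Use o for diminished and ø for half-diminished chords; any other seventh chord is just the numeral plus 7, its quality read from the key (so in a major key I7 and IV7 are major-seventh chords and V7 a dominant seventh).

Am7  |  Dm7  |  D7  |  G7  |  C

vi7 - ii7 - V7/V - V7 - I

Am7 has root A, degree 6 in C major, so vi7.
Dm7 has root D, degree 2 in C major, so ii7.
D7: chromatic; D is V of V, so V7/V.
G7 has root G, degree 5 in C major, so V7.
C has root C, degree 1 in C major, so I.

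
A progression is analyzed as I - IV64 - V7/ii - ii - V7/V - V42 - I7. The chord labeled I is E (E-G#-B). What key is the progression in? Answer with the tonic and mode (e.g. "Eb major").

E major

The anchor chord is a major triad on E, labeled I.
If E is scale degree 1 and the mode makes that degree carry a major triad, the tonic is E and the mode is major.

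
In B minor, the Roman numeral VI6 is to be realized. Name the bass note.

VI in B minor has root G; the chord is G-B-D.
The figure 6 means first inversion — the third is in the bass.

B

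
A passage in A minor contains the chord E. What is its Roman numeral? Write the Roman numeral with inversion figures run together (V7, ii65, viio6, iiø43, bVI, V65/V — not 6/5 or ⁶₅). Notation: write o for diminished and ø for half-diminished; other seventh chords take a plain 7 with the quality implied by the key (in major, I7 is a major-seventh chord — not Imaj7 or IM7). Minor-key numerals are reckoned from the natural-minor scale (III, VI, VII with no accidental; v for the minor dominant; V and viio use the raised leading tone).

V

Stacked in thirds the chord is E-G#-B: a major triad on E.
In A minor, E is the dominant; the diatonic major triad there is V.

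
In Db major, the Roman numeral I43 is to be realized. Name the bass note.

I in Db major has root Db; the chord is Db-F-Ab-C.
The figure 43 means second inversion — the fifth is in the bass.

Ab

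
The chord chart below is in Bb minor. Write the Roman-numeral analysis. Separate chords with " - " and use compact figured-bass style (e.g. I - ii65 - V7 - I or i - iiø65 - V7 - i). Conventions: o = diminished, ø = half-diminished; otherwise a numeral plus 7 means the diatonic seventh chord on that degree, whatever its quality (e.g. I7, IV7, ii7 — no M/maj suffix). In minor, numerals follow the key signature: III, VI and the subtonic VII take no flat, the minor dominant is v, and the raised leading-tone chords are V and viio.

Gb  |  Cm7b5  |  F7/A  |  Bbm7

VI - iiø7 - V65 - i7

Gb: root Gb is the submediant; major triad there is VI.
Cm7b5 has root C, degree 2 in Bb minor, so iiø7.
F7/A: root F is the dominant; dominant seventh chord there is V65.
Bbm7: minor seventh chord on Bb = scale degree 1 → i7.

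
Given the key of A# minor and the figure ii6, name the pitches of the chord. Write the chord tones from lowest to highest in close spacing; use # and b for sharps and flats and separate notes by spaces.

ii6 is the minor supertonic, borrowed from the parallel major (the Dorian ii). In A# minor that root is B#.
So the chord is B#-D#-F##.
With the 6 figure the chord is in first inversion; from the bass D# upward in close position it reads D#-F##-B#.

D# F## B#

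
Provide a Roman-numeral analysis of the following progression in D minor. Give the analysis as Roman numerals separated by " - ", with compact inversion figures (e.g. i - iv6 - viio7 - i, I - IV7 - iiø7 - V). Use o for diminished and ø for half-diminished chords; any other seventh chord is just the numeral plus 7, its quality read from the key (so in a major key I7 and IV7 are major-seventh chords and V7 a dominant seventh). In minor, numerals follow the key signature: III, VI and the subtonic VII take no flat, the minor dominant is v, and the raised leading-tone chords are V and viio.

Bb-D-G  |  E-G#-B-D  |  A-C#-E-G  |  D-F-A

iv6 - V7/V - V7 - i

Bb-D-G: root G is the subdominant; minor triad there is iv6.
E-G#-B-D: chromatic; E is V of V, so V7/V.
A-C#-E-G: root A is the dominant; dominant seventh chord there is V7.
D-F-A has root D, degree 1 in D minor, so i.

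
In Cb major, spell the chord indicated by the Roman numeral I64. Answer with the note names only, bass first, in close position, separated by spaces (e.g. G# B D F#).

In Cb major, the first degree is Cb, and the diatonic chord built there is a major triad.
Stacking thirds from Cb gives Cb-Eb-Gb.
With the 64 figure the chord is in second inversion; from the bass Gb upward in close position it reads Gb-Cb-Eb.

Gb Cb Eb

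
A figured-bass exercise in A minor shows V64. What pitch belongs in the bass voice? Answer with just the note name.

V in A minor has root E; the chord is E-G#-B.
The figure 64 means second inversion — the fifth is in the bass.

B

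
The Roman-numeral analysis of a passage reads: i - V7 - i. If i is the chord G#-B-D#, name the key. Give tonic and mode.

The anchor chord is a minor triad on G#, labeled i.
If G# is scale degree 1 and the mode makes that degree carry a minor triad, the tonic is G# and the mode is minor.

G# minor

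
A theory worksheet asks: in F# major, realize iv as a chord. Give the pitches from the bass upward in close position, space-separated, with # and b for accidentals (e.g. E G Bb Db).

Scale degree 4 in F# major is B; here the chord built on it is altered to a minor triad. iv is the minor subdominant, borrowed from the parallel minor.
So the chord is B-D-F#, a minor triad.

B D F#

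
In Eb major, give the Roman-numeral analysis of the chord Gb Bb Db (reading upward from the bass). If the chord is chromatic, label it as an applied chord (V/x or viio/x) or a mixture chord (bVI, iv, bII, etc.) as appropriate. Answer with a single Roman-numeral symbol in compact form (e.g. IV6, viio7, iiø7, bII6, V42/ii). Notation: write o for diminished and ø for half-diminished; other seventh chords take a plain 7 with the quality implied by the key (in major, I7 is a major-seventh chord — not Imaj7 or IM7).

bIII

The pitches Gb-Bb-Db form a major triad rooted on Gb.
Gb is the lowered third degree of Eb major (diatonic 3 would be G). This is a major triad on the lowered third degree, borrowed from the parallel minor.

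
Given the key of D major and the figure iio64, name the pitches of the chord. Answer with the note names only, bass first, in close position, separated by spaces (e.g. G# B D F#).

Bb E G

Scale degree 2 in D major is E; here the chord built on it is altered to a diminished triad. iio64 is the diminished supertonic triad, borrowed from the parallel minor.
So the chord is E-G-Bb.
The figured bass 64 indicates second inversion, placing the fifth (Bb) in the bass: Bb-E-G.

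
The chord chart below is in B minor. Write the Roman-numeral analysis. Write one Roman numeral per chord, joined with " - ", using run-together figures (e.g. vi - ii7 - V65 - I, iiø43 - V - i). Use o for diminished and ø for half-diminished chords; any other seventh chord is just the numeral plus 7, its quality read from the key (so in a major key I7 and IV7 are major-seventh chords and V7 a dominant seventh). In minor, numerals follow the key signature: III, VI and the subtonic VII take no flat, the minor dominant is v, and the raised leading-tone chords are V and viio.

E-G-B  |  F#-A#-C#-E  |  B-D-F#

E-G-B: minor triad on E = scale degree 4 → iv.
F#-A#-C#-E has root F#, degree 5 in B minor, so V7.
B-D-F#: root B is the tonic; minor triad there is i.

iv - V7 - i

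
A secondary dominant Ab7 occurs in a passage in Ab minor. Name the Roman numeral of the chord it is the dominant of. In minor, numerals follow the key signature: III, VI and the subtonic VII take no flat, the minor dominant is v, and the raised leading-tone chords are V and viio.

iv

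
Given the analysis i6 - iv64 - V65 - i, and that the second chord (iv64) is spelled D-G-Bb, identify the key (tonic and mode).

D minor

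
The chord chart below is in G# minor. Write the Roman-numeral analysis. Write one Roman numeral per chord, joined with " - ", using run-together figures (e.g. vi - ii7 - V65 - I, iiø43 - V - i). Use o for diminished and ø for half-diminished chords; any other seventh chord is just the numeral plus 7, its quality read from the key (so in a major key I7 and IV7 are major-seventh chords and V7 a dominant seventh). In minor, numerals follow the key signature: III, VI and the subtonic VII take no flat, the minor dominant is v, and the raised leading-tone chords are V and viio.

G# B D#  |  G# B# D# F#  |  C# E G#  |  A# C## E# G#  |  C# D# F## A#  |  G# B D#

i - V7/iv - iv - V7/V - V42 - i

G#-B-D#: root G# is the tonic; minor triad there is i.
G#-B#-D#-F# is the secondary dominant of iv (dominant seventh chord on G#): V7/iv.
C#-E-G#: root C# is the subdominant; minor triad there is iv.
A#-C##-E#-G#: a dominant seventh chord on A#, the applied dominant of V → V7/V.
C#-D#-F##-A# has root D#, degree 5 in G# minor, so V42.
G#-B-D#: root G# is the tonic; minor triad there is i.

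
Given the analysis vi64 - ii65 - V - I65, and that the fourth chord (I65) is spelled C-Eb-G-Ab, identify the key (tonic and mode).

Ab major

I65 is given as C-Eb-G-Ab — a major seventh chord with root Ab.
If Ab is scale degree 1 and the mode makes that degree carry a major seventh chord, the tonic is Ab and the mode is major.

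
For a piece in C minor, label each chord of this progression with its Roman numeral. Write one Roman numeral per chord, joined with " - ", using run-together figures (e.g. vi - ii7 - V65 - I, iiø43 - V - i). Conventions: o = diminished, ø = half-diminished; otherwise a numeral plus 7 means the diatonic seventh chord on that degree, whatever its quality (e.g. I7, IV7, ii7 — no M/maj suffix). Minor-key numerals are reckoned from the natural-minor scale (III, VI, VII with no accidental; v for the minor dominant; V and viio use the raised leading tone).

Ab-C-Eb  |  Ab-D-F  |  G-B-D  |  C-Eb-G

VI - iio64 - V - i

Ab-C-Eb has root Ab, degree 6 in C minor, so VI.
Ab-D-F: diminished triad on D = scale degree 2 → iio64.
G-B-D: root G is the dominant; major triad there is V.
C-Eb-G: root C is the tonic; minor triad there is i.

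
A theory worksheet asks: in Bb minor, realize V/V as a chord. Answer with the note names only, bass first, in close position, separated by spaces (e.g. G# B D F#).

C E G

V/V is a secondary dominant — the dominant triad of V. V in Bb minor is F, so the applied chord's root is C, a perfect fifth above.
Building a major triad on C gives C-E-G.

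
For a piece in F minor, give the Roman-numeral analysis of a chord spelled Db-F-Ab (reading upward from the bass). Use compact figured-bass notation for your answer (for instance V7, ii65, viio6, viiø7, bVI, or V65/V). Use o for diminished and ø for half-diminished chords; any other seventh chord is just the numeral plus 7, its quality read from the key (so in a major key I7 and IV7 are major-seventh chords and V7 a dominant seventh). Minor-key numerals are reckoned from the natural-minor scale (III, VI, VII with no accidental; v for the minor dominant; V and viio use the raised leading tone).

VI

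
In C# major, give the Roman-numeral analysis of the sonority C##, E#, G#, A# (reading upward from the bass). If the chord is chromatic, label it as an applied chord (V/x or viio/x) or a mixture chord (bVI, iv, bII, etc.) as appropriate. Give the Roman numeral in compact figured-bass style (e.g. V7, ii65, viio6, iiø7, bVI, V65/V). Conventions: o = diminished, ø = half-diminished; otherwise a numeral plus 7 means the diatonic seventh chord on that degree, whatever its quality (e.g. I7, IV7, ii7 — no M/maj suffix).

Stacked in thirds the chord is A#-C##-E#-G#: a dominant seventh chord on A#.
A# is not a diatonic chord root with this quality in C# major, but it lies a perfect fifth above D# (ii), so the chord functions as an applied dominant of ii.
With C## in the bass the chord is in first inversion, so the figured bass is 65.

V65/ii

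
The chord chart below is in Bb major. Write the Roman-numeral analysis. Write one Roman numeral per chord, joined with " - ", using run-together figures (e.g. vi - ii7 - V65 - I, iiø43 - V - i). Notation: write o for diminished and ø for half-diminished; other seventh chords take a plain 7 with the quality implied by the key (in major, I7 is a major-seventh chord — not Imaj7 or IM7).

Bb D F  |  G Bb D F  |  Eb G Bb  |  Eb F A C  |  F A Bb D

I - vi7 - IV - V42 - I43

Bb-D-F: root Bb is the tonic; major triad there is I.
G-Bb-D-F: root G is the submediant; minor seventh chord there is vi7.
Eb-G-Bb has root Eb, degree 4 in Bb major, so IV.
Eb-F-A-C: dominant seventh chord on F = scale degree 5 → V42.
F-A-Bb-D: major seventh chord on Bb = scale degree 1 → I43.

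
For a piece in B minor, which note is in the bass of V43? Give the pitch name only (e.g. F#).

V in B minor has root F#; the chord is F#-A#-C#-E.
The figure 43 means second inversion — the fifth is in the bass.

C#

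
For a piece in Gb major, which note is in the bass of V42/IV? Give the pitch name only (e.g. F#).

Fb

The applied chord V42/IV is rooted on Gb: Gb-Bb-Db-Fb.
The figure 42 means third inversion — the seventh is in the bass.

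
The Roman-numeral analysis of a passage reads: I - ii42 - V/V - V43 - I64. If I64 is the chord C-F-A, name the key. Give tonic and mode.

F major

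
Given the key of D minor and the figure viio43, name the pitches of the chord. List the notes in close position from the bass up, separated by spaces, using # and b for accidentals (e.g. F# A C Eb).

G Bb C# E

In D minor, the leading-tone chord is built on the raised seventh degree, C#.
Stacking thirds from C# gives C#-E-G-Bb.
With the 43 figure the chord is in second inversion; from the bass G upward in close position it reads G-Bb-C#-E.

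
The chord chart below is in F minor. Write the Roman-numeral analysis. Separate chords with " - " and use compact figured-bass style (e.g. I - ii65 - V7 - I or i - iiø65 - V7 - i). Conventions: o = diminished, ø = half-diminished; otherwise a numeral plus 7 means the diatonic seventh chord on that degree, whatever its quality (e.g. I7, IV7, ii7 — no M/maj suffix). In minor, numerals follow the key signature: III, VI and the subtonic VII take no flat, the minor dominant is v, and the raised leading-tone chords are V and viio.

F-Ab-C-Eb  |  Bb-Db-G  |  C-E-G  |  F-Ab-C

i7 - iio6 - V - i

F-Ab-C-Eb has root F, degree 1 in F minor, so i7.
Bb-Db-G has root G, degree 2 in F minor, so iio6.
C-E-G: major triad on C = scale degree 5 → V.
F-Ab-C: root F is the tonic; minor triad there is i.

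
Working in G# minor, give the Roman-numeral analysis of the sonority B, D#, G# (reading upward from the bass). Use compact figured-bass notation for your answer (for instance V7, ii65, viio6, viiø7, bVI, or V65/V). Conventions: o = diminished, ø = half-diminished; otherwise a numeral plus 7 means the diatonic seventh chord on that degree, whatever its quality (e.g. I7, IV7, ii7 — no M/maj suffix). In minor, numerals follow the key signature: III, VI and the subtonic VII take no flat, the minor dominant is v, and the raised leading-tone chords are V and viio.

i6

Stacked in thirds the chord is G#-B-D#: a minor triad on G#.
G# is scale degree 1 in G# minor, and a minor triad on that degree is written i.
With B in the bass the chord is in first inversion, so the figured bass is 6.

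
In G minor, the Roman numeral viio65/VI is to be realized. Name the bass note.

The applied chord viio65/VI is rooted on D: D-F-Ab-Cb.
The figure 65 means first inversion — the third is in the bass.

F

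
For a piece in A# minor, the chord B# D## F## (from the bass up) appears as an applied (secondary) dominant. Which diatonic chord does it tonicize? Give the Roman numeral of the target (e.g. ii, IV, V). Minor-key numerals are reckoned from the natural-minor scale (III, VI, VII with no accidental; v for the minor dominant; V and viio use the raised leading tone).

The chord is a major triad on B#.
A dominant resolves down a perfect fifth: B# → E#. In A# minor, E# is scale degree 5, i.e. V.

V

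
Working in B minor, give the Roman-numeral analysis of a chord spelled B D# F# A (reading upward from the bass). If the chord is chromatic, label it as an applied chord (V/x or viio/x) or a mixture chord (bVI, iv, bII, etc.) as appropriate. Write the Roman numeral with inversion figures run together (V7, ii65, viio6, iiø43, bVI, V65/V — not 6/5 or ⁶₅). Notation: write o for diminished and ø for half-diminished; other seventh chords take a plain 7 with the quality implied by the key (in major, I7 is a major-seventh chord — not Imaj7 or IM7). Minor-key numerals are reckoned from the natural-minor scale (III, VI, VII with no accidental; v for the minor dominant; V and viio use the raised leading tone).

The pitches B-D#-F#-A form a dominant seventh chord rooted on B.
B is not a diatonic chord root with this quality in B minor, but it lies a perfect fifth above E (iv), so the chord functions as an applied dominant of iv.

V7/iv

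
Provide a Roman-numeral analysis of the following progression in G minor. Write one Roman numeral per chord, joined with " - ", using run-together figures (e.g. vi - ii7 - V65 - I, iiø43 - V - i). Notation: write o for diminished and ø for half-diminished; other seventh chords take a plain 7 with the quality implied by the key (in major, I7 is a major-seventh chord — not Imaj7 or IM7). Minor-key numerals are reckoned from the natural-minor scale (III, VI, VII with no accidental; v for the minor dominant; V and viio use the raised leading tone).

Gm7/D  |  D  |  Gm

Gm7/D has root G, degree 1 in G minor, so i43.
D: root D is the dominant; major triad there is V.
Gm has root G, degree 1 in G minor, so i.

i43 - V - i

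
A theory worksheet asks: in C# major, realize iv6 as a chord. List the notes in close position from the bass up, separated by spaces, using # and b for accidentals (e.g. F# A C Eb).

Scale degree 4 in C# major is F#; here the chord built on it is altered to a minor triad. iv6 is the minor subdominant, borrowed from the parallel minor.
So the chord is F#-A-C#.
With the 6 figure the chord is in first inversion; from the bass A upward in close position it reads A-C#-F#.

A C# F#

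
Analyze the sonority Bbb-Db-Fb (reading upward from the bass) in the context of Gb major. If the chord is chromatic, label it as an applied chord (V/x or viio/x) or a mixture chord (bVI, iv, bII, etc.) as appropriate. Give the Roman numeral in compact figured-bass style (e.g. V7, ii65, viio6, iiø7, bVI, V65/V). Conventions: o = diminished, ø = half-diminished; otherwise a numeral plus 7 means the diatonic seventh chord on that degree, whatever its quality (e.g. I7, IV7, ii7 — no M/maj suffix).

Stacked in thirds the chord is Bbb-Db-Fb: a major triad on Bbb.
Bbb is the lowered third degree of Gb major (diatonic 3 would be Bb). This is a major triad on the lowered third degree, borrowed from the parallel minor.

bIII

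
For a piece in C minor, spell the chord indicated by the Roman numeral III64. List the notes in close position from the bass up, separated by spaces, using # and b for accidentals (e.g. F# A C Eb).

Bb Eb G

In C minor, the third degree is Eb, and the diatonic chord built there is a major triad.
Stacking thirds from Eb gives Eb-G-Bb.
The figured bass 64 indicates second inversion, placing the fifth (Bb) in the bass: Bb-Eb-G.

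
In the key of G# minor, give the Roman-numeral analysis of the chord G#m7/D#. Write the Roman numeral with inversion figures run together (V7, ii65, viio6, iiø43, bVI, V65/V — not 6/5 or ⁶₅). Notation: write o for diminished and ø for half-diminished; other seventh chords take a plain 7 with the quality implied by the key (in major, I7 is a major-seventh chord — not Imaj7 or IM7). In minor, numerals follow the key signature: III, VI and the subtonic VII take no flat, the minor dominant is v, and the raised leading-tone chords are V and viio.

i43

Stacked in thirds the chord is G#-B-D#-F#: a minor seventh chord on G#.
G# is scale degree 1 in G# minor, and a minor seventh chord on that degree is written i7.
With D# in the bass the chord is in second inversion, so the figured bass is 43.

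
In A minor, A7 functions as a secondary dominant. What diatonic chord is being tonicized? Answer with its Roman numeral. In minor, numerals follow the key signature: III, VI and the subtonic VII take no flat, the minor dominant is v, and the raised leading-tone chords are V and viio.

The chord is a dominant seventh chord on A.
A dominant resolves down a perfect fifth: A → D. In A minor, D is scale degree 4, i.e. iv.

iv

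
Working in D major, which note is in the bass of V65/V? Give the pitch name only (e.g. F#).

G#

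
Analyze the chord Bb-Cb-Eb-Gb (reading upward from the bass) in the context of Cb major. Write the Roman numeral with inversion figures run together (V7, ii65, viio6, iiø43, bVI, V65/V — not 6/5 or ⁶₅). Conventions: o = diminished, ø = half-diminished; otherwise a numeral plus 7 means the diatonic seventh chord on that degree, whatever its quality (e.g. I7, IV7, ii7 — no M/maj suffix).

I42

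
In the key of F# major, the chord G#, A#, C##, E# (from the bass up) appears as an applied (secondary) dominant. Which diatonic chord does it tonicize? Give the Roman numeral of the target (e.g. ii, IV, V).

The chord is a dominant seventh chord on A#.
A dominant resolves down a perfect fifth: A# → D#. In F# major, D# is scale degree 6, i.e. vi.

vi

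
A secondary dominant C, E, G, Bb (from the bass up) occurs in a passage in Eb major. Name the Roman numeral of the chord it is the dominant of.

ii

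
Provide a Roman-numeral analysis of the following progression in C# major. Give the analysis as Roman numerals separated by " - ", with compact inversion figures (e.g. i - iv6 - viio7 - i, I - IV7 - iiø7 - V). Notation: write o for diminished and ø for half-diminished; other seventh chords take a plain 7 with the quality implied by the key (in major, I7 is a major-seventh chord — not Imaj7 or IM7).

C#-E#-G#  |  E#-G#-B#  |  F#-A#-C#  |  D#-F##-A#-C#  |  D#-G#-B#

I - iii - IV - V7/V - V64

C#-E#-G#: root C# is the tonic; major triad there is I.
E#-G#-B# has root E#, degree 3 in C# major, so iii.
F#-A#-C#: major triad on F# = scale degree 4 → IV.
D#-F##-A#-C# is the secondary dominant of V (dominant seventh chord on D#): V7/V.
D#-G#-B# has root G#, degree 5 in C# major, so V64.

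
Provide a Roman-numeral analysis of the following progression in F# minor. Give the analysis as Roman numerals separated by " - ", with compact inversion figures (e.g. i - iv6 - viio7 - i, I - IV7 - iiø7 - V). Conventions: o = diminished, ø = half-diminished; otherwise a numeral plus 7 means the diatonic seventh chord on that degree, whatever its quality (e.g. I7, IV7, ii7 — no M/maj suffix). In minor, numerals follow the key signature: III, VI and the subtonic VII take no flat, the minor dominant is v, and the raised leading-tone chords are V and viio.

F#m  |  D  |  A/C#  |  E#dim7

i - VI - III6 - viio7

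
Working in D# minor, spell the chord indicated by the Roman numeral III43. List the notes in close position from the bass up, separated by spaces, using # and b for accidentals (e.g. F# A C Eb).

C# E# F# A#

The numeral's case and figure indicate a major seventh chord. In D# minor its root, scale degree 3, is F#.
That chord is spelled F#-A#-C#-E#.
The figured bass 43 indicates second inversion, placing the fifth (C#) in the bass: C#-E#-F#-A#.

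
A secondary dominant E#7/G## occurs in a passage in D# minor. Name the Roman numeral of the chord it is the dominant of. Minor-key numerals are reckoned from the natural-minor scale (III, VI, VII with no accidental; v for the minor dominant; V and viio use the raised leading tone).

V

The chord is a dominant seventh chord on E#.
A dominant resolves down a perfect fifth: E# → A#. In D# minor, A# is scale degree 5, i.e. V.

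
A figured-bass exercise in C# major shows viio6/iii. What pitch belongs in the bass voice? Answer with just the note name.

F##

The applied chord viio6/iii is rooted on D##: D##-F##-A#.
The figure 6 means first inversion — the third is in the bass.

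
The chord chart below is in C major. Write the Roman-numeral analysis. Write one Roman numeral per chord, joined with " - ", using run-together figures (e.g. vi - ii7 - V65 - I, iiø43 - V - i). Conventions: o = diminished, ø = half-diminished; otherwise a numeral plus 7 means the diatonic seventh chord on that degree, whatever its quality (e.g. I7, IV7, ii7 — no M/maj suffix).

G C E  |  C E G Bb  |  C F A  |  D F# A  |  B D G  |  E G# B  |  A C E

I64 - V7/IV - IV64 - V/V - V6 - V/vi - vi

G-C-E has root C, degree 1 in C major, so I64.
C-E-G-Bb: a dominant seventh chord on C, the applied dominant of IV → V7/IV.
C-F-A: major triad on F = scale degree 4 → IV64.
D-F#-A: chromatic; D is V of V, so V/V.
B-D-G: root G is the dominant; major triad there is V6.
E-G#-B: chromatic; E is V of vi, so V/vi.
A-C-E: minor triad on A = scale degree 6 → vi.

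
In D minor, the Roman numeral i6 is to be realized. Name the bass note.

i in D minor has root D; the chord is D-F-A.
The figure 6 means first inversion — the third is in the bass.

F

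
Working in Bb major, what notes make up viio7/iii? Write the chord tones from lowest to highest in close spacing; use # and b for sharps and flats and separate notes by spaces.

viio7/iii is a secondary leading-tone chord. The target iii is D in Bb major; the applied chord is rooted a semitone below, on C#.
Building a fully diminished seventh chord on C# gives C#-E-G-Bb.

C# E G Bb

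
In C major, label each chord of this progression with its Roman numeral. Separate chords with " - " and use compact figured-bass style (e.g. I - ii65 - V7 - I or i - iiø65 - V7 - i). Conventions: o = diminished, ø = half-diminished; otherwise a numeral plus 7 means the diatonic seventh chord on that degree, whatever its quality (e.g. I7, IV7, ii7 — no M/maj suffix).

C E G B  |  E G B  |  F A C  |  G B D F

I7 - iii - IV - V7

C-E-G-B: root C is the tonic; major seventh chord there is I7.
E-G-B has root E, degree 3 in C major, so iii.
F-A-C has root F, degree 4 in C major, so IV.
G-B-D-F: dominant seventh chord on G = scale degree 5 → V7.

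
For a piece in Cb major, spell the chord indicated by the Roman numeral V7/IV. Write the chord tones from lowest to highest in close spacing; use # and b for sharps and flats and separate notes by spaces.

Cb Eb Gb Bbb

The slash means an applied dominant: we want the dominant of IV. In Cb major, IV is Fb major, and its dominant is built on Cb.
Building a dominant seventh chord on Cb gives Cb-Eb-Gb-Bbb.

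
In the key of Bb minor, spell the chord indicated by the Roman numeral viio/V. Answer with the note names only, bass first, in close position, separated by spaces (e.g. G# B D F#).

The slash marks an applied leading-tone chord: viio of V. In Bb minor, V is F, so the leading tone to it is E, a half step below.
Building a diminished triad on E gives E-G-Bb.

E G Bb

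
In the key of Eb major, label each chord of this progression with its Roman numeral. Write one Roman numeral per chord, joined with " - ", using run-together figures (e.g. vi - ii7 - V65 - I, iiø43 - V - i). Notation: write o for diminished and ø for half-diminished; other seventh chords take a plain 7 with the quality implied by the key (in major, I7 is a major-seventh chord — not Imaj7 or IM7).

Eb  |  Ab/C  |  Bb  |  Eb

Eb: major triad on Eb = scale degree 1 → I.
Ab/C has root Ab, degree 4 in Eb major, so IV6.
Bb has root Bb, degree 5 in Eb major, so V.
Eb: root Eb is the tonic; major triad there is I.

I - IV6 - V - I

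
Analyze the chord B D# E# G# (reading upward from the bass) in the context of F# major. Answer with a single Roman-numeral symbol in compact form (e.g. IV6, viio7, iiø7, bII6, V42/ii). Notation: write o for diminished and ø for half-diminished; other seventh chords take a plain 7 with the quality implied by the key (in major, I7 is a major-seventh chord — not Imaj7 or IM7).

Stacked in thirds the chord is E#-G#-B-D#: a half-diminished seventh chord on E#.
E# is scale degree 7 in F# major, and a half-diminished seventh chord on that degree is written viiø7.
With B in the bass the chord is in second inversion, so the figured bass is 43.

viiø43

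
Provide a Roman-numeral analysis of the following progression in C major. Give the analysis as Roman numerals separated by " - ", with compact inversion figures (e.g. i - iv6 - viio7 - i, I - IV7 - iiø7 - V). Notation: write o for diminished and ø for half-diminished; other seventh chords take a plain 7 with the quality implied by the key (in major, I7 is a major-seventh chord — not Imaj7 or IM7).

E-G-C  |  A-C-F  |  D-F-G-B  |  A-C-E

I6 - IV6 - V43 - vi

E-G-C has root C, degree 1 in C major, so I6.
A-C-F: root F is the subdominant; major triad there is IV6.
D-F-G-B: root G is the dominant; dominant seventh chord there is V43.
A-C-E: minor triad on A = scale degree 6 → vi.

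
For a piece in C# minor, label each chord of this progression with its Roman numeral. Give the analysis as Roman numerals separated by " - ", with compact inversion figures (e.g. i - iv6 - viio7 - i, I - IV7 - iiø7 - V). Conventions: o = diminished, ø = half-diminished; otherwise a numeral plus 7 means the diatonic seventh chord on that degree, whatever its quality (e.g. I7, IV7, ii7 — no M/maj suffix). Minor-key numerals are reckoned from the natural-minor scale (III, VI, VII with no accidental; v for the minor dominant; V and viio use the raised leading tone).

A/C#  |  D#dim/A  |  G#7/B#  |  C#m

A/C#: major triad on A = scale degree 6 → VI6.
D#dim/A: diminished triad on D# = scale degree 2 → iio64.
G#7/B#: root G# is the dominant; dominant seventh chord there is V65.
C#m: root C# is the tonic; minor triad there is i.

VI6 - iio64 - V65 - i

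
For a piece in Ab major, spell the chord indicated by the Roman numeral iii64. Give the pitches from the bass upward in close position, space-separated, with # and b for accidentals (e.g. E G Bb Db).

G C Eb

The numeral's case and figure indicate a minor triad. In Ab major its root, scale degree 3, is C.
Stacking thirds from C gives C-Eb-G.
The figured bass 64 indicates second inversion, placing the fifth (G) in the bass: G-C-Eb.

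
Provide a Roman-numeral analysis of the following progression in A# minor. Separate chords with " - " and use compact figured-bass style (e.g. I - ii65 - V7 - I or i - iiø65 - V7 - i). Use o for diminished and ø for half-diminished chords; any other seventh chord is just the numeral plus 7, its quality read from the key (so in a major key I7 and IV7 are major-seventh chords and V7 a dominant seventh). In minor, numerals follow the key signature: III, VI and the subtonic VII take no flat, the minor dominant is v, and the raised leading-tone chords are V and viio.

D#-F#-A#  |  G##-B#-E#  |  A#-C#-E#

D#-F#-A# has root D#, degree 4 in A# minor, so iv.
G##-B#-E# has root E#, degree 5 in A# minor, so V6.
A#-C#-E#: root A# is the tonic; minor triad there is i.

iv - V6 - i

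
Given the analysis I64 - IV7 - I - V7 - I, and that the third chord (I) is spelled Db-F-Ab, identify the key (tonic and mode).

The anchor chord is a major triad on Db, labeled I.
If Db is scale degree 1 and the mode makes that degree carry a major triad, the tonic is Db and the mode is major.

Db major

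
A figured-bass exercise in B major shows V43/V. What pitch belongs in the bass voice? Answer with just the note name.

The applied chord V43/V is rooted on C#: C#-E#-G#-B.
The figure 43 means second inversion — the fifth is in the bass.

G#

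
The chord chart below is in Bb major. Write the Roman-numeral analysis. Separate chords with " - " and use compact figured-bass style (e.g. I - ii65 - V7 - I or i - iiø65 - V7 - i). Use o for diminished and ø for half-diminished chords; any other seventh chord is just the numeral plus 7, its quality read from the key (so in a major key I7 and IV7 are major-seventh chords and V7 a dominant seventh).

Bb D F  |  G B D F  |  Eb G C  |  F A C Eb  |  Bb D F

I - V7/ii - ii6 - V7 - I

Bb-D-F: major triad on Bb = scale degree 1 → I.
G-B-D-F: a dominant seventh chord on G, the applied dominant of ii → V7/ii.
Eb-G-C: root C is the supertonic; minor triad there is ii6.
F-A-C-Eb: root F is the dominant; dominant seventh chord there is V7.
Bb-D-F: major triad on Bb = scale degree 1 → I.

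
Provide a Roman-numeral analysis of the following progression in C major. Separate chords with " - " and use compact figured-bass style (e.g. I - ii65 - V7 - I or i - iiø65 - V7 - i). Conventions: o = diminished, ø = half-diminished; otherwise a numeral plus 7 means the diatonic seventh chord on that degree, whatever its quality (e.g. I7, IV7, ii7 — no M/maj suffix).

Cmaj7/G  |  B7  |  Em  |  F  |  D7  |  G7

Cmaj7/G: major seventh chord on C = scale degree 1 → I43.
B7: chromatic; B is V of iii, so V7/iii.
Em has root E, degree 3 in C major, so iii.
F has root F, degree 4 in C major, so IV.
D7: a dominant seventh chord on D, the applied dominant of V → V7/V.
G7: dominant seventh chord on G = scale degree 5 → V7.

I43 - V7/iii - iii - IV - V7/V - V7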